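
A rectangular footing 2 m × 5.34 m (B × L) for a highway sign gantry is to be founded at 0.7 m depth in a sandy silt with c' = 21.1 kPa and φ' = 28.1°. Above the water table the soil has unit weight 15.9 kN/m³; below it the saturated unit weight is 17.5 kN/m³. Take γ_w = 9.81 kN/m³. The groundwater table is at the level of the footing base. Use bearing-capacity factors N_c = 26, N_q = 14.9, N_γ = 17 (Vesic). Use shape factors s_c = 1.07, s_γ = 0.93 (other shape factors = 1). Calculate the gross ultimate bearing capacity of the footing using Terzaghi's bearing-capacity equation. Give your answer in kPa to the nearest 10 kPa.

q_ult ≈ 870 kPa

Overburden at base level: q = 15.9 × 0.7 = 11.13 kPa.
Below the base the soil is submerged, so the ½γBN_γ term uses γ' = 17.5 − 9.81 = 7.69 kN/m³.
Cohesion term c·N_c·s_c = 21.1 × 26 × 1.07 = 587 kPa; surcharge term q·N_q = 11.13 × 14.9 = 165.84 kPa; self-weight term 0.5·γ·B·N_γ·s_γ = 0.5 × 7.69 × 2 × 17 × 0.93 = 121.58 kPa.
q_ult = 587 + 165.84 + 121.58 = 874.42 kPa.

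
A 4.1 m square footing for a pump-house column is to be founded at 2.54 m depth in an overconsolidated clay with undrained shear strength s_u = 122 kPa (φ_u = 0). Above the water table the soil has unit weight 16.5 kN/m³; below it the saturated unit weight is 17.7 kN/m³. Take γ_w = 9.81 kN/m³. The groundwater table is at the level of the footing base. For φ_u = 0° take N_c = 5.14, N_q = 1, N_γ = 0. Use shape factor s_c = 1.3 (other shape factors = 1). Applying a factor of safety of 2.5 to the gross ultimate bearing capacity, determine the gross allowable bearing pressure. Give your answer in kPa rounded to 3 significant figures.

q_all ≈ 343 kPa

Effective surcharge at the founding depth q = γ·D_f = 16.5 × 2.54 = 41.91 kPa.
q_ult = c·N_c·s_c + q·N_q
     = 122 × 5.14 × 1.3 + 41.91 × 1
     = 815.2 + 41.91 = 857.11 kPa.
q_all = q_ult / FS = 857.11 / 2.5 = 342.85 kPa.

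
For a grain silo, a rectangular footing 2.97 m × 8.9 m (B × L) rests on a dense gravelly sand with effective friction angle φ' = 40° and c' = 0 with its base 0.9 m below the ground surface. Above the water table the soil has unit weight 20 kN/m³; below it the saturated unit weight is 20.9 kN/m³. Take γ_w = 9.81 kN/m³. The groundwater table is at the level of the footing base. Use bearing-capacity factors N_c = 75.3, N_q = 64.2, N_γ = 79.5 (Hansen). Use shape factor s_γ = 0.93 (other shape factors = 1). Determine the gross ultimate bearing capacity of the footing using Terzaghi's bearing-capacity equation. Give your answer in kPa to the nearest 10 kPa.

Overburden at base level: q = 20 × 0.9 = 18 kPa.
Below the base the soil is submerged, so the ½γBN_γ term uses γ' = 20.9 − 9.81 = 11.09 kN/m³.
Surcharge term q·N_q = 18 × 64.2 = 1155.6 kPa; self-weight term 0.5·γ·B·N_γ·s_γ = 0.5 × 11.09 × 2.97 × 79.5 × 0.93 = 1217.6 kPa.
q_ult = 1155.6 + 1217.6 = 2373.2 kPa.

q_ult ≈ 2370 kPa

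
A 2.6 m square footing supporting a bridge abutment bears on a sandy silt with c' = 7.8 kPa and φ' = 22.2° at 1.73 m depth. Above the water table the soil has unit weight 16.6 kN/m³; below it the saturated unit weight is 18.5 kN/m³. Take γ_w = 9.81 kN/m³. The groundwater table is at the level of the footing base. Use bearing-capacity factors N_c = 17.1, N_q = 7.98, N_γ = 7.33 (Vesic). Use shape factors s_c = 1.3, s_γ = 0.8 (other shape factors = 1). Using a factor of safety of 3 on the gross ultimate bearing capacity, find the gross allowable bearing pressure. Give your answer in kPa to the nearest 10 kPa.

q_all ≈ 160 kPa

Overburden at base level: q = 16.6 × 1.73 = 28.718 kPa.
Below the base the soil is submerged, so the ½γBN_γ term uses γ' = 18.5 − 9.81 = 8.69 kN/m³.
Cohesion term c·N_c·s_c = 7.8 × 17.1 × 1.3 = 173.39 kPa; surcharge term q·N_q = 28.718 × 7.98 = 229.17 kPa; self-weight term 0.5·γ·B·N_γ·s_γ = 0.5 × 8.69 × 2.6 × 7.33 × 0.8 = 66.246 kPa.
q_ult = 173.39 + 229.17 + 66.246 = 468.81 kPa.
q_all = 468.81 / 3 = 156.27 kPa.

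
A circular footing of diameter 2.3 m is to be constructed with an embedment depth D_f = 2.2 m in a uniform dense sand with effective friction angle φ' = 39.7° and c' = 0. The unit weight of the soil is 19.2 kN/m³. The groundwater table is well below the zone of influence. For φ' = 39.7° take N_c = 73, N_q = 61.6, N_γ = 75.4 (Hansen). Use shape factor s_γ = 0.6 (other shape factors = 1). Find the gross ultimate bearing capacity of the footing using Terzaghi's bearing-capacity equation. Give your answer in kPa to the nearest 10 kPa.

Overburden at base level: q = 19.2 × 2.2 = 42.24 kPa.
Surcharge term q·N_q = 42.24 × 61.6 = 2602 kPa; self-weight term 0.5·γ·B·N_γ·s_γ = 0.5 × 19.2 × 2.3 × 75.4 × 0.6 = 998.9 kPa.
q_ult = 2602 + 998.9 = 3600.9 kPa.

q_ult ≈ 3600 kPa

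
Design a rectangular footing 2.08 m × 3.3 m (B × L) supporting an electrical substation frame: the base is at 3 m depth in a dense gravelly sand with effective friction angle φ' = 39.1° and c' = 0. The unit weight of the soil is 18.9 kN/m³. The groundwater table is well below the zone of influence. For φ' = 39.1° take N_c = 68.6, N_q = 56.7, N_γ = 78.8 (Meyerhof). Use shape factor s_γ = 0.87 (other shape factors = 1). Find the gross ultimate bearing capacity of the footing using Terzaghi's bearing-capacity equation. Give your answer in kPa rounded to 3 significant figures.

q = γ·D_f = 18.9 × 3 = 56.7 kPa.
q·N_q = 56.7 × 56.7 = 3214.9 kPa
0.5·γ·B·N_γ·s_γ = 0.5 × 18.9 × 2.08 × 78.8 × 0.87 = 1347.5 kPa
q_ult = 3214.9 + 1347.5 = 4562.4 kPa.

q_ult ≈ 4560 kPa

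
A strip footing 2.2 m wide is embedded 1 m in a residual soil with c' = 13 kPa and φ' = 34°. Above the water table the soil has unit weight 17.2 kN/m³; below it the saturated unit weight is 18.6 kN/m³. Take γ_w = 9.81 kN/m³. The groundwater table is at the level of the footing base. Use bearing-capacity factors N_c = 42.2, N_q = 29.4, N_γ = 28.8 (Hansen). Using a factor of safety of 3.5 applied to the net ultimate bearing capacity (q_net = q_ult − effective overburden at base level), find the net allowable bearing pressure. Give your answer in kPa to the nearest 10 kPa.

q_all(net) ≈ 380 kPa

q = γ·D_f = 17.2 × 1 = 17.2 kPa.
For the ½γBN_γ term take γ' = 18.6 − 9.81 = 8.79 kN/m³ (soil below base is submerged).
c·N_c = 13 × 42.2 = 548.6 kPa
q·N_q = 17.2 × 29.4 = 505.68 kPa
0.5·γ·B·N_γ = 0.5 × 8.79 × 2.2 × 28.8 = 278.47 kPa
q_ult = 548.6 + 505.68 + 278.47 = 1332.7 kPa.
Net ultimate: q_net = 1332.7 − 17.2 = 1315.5 kPa.
q_all(net) = 1315.5 / 3.5 = 375.87 kPa.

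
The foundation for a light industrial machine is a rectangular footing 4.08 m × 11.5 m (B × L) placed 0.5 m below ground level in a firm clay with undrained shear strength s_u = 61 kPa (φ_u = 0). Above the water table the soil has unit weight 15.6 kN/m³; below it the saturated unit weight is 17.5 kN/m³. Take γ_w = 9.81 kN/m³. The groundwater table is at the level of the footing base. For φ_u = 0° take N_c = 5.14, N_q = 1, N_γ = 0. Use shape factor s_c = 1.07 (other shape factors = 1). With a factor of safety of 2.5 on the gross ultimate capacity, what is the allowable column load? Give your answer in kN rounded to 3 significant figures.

P_all ≈ 6440 kN

Overburden at base level: q = 15.6 × 0.5 = 7.8 kPa.
Cohesion term c·N_c·s_c = 61 × 5.14 × 1.07 = 335.49 kPa; surcharge term q·N_q = 7.8 × 1 = 7.8 kPa.
q_ult = 335.49 + 7.8 = 343.29 kPa.
Gross allowable pressure q_all = 343.29 / 2.5 = 137.32 kPa.
Footing area = 46.92 m², so allowable column load = 137.32 × 46.92 = 6442.8 kN.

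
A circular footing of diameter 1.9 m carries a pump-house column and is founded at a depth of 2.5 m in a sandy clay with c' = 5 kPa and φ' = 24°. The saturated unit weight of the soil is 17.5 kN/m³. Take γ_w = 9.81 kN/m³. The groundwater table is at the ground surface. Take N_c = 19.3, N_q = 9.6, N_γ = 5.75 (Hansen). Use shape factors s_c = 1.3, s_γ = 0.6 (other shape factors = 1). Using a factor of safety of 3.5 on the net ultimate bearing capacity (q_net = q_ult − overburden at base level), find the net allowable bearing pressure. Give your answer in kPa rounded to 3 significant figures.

q_all(net) ≈ 90.3 kPa

With the water table at the surface the whole profile is submerged: γ' = 17.5 − 9.81 = 7.69 kN/m³, so q = γ'·D_f = 19.225 kPa; the same γ' applies in the ½γBN_γ term.
q_ult = c·N_c·s_c + q·N_q + 0.5·γ·B·N_γ·s_γ
     = 5 × 19.3 × 1.3 + 19.225 × 9.6 + 0.5 × 7.69 × 1.9 × 5.75 × 0.6
     = 125.45 + 184.56 + 25.204 = 335.21 kPa.
q_net = 335.21 − 19.225 = 315.99 kPa.
q_all(net) = 315.99 / 3.5 = 90.283 kPa.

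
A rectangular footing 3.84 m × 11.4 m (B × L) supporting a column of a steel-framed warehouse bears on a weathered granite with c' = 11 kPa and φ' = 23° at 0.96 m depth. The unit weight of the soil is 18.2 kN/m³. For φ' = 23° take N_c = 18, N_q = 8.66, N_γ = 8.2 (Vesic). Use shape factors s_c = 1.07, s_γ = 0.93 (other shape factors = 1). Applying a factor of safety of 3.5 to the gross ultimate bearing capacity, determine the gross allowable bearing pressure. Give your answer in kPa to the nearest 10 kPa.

q_all ≈ 180 kPa

Overburden at base level: q = 18.2 × 0.96 = 17.472 kPa.
Cohesion term c·N_c·s_c = 11 × 18 × 1.07 = 211.86 kPa; surcharge term q·N_q = 17.472 × 8.66 = 151.31 kPa; self-weight term 0.5·γ·B·N_γ·s_γ = 0.5 × 18.2 × 3.84 × 8.2 × 0.93 = 266.48 kPa.
q_ult = 211.86 + 151.31 + 266.48 = 629.65 kPa.
q_all = q_ult / FS = 629.65 / 3.5 = 179.9 kPa.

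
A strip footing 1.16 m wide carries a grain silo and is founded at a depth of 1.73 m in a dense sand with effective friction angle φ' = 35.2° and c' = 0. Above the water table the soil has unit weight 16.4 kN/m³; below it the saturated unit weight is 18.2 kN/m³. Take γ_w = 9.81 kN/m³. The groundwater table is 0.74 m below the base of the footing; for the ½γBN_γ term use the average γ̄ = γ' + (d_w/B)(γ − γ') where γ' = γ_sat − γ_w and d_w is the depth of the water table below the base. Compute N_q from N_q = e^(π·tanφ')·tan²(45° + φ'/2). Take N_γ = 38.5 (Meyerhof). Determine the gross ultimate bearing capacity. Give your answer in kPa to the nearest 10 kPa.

q_ult ≈ 1270 kPa

tan35.2° = 0.7054, so N_q = e^(π×0.7054)·tan²(62.6°) = 9.172 × 3.722 = 34.14.
Effective surcharge at the founding depth q = γ·D_f = 16.4 × 1.73 = 28.372 kPa.
With d_w = 0.74 m < B, γ̄ = 8.39 + (0.74/1.16) × (16.4 − 8.39) = 13.5 kN/m³.
q_ult = q·N_q + 0.5·γ·B·N_γ
     = 28.372 × 34.136 + 0.5 × 13.5 × 1.16 × 38.5
     = 968.51 + 301.45 = 1270 kPa.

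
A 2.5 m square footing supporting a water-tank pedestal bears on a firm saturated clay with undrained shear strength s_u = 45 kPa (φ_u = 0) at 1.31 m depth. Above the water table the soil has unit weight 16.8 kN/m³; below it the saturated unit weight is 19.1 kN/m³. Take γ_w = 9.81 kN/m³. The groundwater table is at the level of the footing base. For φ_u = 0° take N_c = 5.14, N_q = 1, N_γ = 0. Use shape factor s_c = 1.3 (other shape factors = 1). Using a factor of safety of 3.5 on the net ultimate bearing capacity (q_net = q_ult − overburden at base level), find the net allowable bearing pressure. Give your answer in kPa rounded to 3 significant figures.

Effective surcharge at the founding depth q = γ·D_f = 16.8 × 1.31 = 22.008 kPa.
q_ult = c·N_c·s_c + q·N_q
     = 45 × 5.14 × 1.3 + 22.008 × 1
     = 300.69 + 22.008 = 322.7 kPa.
q_net = 322.7 − 22.008 = 300.69 kPa.
q_all(net) = 300.69 / 3.5 = 85.911 kPa.

q_all(net) ≈ 85.9 kPa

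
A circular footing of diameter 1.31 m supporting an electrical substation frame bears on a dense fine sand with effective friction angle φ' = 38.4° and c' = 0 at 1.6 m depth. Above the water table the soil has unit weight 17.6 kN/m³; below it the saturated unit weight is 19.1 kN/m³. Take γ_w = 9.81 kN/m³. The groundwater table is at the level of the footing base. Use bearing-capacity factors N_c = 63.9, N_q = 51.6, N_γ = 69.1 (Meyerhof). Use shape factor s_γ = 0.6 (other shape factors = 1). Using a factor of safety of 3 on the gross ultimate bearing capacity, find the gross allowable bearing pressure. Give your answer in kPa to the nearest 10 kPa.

q_all ≈ 570 kPa

Effective surcharge at the founding depth q = γ·D_f = 17.6 × 1.6 = 28.16 kPa.
The water table coincides with the base, so in the self-weight term γ → γ' = 9.29 kN/m³.
q_ult = q·N_q + 0.5·γ·B·N_γ·s_γ
     = 28.16 × 51.6 + 0.5 × 9.29 × 1.31 × 69.1 × 0.6
     = 1453.1 + 252.28 = 1705.3 kPa.
q_all = 1705.3 / 3 = 568.45 kPa.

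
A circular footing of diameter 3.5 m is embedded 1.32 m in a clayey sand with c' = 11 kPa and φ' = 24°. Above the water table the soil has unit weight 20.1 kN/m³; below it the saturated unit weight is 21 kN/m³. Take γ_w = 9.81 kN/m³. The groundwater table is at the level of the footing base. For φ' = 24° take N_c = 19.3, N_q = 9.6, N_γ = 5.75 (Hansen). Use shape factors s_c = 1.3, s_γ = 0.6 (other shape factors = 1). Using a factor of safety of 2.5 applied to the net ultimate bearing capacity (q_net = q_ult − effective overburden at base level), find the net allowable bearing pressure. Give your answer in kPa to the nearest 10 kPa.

Overburden at base level: q = 20.1 × 1.32 = 26.532 kPa.
Below the base the soil is submerged, so the ½γBN_γ term uses γ' = 21 − 9.81 = 11.19 kN/m³.
Cohesion term c·N_c·s_c = 11 × 19.3 × 1.3 = 275.99 kPa; surcharge term q·N_q = 26.532 × 9.6 = 254.71 kPa; self-weight term 0.5·γ·B·N_γ·s_γ = 0.5 × 11.19 × 3.5 × 5.75 × 0.6 = 67.56 kPa.
q_ult = 275.99 + 254.71 + 67.56 = 598.26 kPa.
Net ultimate: q_net = 598.26 − 26.532 = 571.72 kPa.
q_all(net) = 571.72 / 2.5 = 228.69 kPa.

q_all(net) ≈ 230 kPa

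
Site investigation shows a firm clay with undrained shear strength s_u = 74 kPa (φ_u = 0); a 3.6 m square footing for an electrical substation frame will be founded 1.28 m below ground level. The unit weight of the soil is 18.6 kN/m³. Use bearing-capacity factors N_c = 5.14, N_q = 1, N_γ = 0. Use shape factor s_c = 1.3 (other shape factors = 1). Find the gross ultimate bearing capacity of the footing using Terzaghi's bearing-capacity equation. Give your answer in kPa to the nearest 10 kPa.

q_ult ≈ 520 kPa

Overburden at base level: q = 18.6 × 1.28 = 23.808 kPa.
Cohesion term c·N_c·s_c = 74 × 5.14 × 1.3 = 494.47 kPa; surcharge term q·N_q = 23.808 × 1 = 23.808 kPa.
q_ult = 494.47 + 23.808 = 518.28 kPa.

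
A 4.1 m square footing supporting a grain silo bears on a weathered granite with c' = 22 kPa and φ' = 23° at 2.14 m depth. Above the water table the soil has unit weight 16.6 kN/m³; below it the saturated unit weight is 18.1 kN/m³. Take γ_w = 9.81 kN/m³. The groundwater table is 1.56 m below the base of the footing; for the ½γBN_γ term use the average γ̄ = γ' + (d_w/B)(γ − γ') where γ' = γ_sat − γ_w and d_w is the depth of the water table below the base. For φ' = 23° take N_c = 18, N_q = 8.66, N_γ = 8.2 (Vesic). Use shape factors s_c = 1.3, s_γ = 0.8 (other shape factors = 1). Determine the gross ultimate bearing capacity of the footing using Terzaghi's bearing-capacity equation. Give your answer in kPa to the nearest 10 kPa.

q_ult ≈ 980 kPa

Overburden at base level: q = 16.6 × 2.14 = 35.524 kPa.
The water table is 1.56 m below the base (< B = 4.1 m), so the ½γBN_γ term uses γ̄ = γ' + (d_w/B)(γ − γ') = 8.29 + (1.56/4.1)(16.6 − 8.29) = 11.452 kN/m³.
Cohesion term c·N_c·s_c = 22 × 18 × 1.3 = 514.8 kPa; surcharge term q·N_q = 35.524 × 8.66 = 307.64 kPa; self-weight term 0.5·γ·B·N_γ·s_γ = 0.5 × 11.452 × 4.1 × 8.2 × 0.8 = 154 kPa.
q_ult = 514.8 + 307.64 + 154 = 976.44 kPa.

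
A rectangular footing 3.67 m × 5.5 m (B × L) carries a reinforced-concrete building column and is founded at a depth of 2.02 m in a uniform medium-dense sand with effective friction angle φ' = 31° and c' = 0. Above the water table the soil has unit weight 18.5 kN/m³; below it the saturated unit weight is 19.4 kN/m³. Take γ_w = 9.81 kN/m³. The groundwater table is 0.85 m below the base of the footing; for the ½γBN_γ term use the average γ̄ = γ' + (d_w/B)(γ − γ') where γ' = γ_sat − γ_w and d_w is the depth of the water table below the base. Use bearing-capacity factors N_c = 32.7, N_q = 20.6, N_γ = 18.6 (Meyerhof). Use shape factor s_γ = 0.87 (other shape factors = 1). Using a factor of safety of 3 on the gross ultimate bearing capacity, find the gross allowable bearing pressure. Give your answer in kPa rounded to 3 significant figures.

q_all ≈ 372 kPa

q = γ·D_f = 18.5 × 2.02 = 37.37 kPa.
γ' = 9.59 kN/m³; averaging over the depth B below the base, γ̄ = γ' + (d_w/B)(γ − γ') = 11.654 kN/m³.
q·N_q = 37.37 × 20.6 = 769.82 kPa
0.5·γ·B·N_γ·s_γ = 0.5 × 11.654 × 3.67 × 18.6 × 0.87 = 346.04 kPa
q_ult = 769.82 + 346.04 = 1115.9 kPa.
q_all = 1115.9 / 3 = 371.95 kPa.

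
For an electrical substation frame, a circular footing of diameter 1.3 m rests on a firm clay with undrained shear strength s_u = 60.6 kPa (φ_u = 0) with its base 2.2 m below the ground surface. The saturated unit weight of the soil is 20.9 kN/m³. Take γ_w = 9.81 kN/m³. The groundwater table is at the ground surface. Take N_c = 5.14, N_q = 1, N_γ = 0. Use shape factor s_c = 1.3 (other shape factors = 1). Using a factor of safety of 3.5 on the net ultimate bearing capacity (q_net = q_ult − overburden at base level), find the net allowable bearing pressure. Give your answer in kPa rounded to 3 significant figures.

With the water table at the surface the whole profile is submerged: γ' = 20.9 − 9.81 = 11.09 kN/m³, so q = γ'·D_f = 24.398 kPa.
q_ult = c·N_c·s_c + q·N_q
     = 60.6 × 5.14 × 1.3 + 24.398 × 1
     = 404.93 + 24.398 = 429.33 kPa.
q_net = 429.33 − 24.398 = 404.93 kPa.
q_all(net) = 404.93 / 3.5 = 115.69 kPa.

q_all(net) ≈ 116 kPa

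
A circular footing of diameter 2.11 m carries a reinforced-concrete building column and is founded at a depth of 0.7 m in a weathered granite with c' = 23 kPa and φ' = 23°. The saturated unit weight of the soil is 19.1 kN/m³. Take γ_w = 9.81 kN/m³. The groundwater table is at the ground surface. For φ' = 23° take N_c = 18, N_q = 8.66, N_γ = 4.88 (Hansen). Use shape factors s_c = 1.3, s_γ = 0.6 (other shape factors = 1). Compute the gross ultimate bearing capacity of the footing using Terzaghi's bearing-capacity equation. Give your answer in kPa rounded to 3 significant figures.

With the water table at the surface the whole profile is submerged: γ' = 19.1 − 9.81 = 9.29 kN/m³, so q = γ'·D_f = 6.503 kPa; the same γ' applies in the ½γBN_γ term.
q_ult = c·N_c·s_c + q·N_q + 0.5·γ·B·N_γ·s_γ
     = 23 × 18 × 1.3 + 6.503 × 8.66 + 0.5 × 9.29 × 2.11 × 4.88 × 0.6
     = 538.2 + 56.316 + 28.697 = 623.21 kPa.

q_ult ≈ 623 kPa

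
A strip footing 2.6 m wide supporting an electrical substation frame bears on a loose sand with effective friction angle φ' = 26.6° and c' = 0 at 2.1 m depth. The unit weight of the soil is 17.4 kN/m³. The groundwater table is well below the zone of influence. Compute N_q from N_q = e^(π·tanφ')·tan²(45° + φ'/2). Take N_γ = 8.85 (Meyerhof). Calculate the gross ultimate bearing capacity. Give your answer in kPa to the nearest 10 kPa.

tan26.6° = 0.5008, so N_q = e^(π×0.5008)·tan²(58.3°) = 4.822 × 2.622 = 12.64.
Overburden at base level: q = 17.4 × 2.1 = 36.54 kPa.
Surcharge term q·N_q = 36.54 × 12.641 = 461.92 kPa; self-weight term 0.5·γ·B·N_γ = 0.5 × 17.4 × 2.6 × 8.85 = 200.19 kPa.
q_ult = 461.92 + 200.19 = 662.11 kPa.

q_ult ≈ 660 kPa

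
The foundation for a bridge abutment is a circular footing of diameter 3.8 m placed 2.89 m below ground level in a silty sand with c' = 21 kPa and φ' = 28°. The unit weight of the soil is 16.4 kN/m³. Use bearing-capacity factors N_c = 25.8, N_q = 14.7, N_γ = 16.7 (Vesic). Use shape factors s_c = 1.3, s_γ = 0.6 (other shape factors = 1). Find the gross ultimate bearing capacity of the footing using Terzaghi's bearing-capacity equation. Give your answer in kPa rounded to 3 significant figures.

Effective surcharge at the founding depth q = γ·D_f = 16.4 × 2.89 = 47.396 kPa.
q_ult = c·N_c·s_c + q·N_q + 0.5·γ·B·N_γ·s_γ
     = 21 × 25.8 × 1.3 + 47.396 × 14.7 + 0.5 × 16.4 × 3.8 × 16.7 × 0.6
     = 704.34 + 696.72 + 312.22 = 1713.3 kPa.

q_ult ≈ 1710 kPa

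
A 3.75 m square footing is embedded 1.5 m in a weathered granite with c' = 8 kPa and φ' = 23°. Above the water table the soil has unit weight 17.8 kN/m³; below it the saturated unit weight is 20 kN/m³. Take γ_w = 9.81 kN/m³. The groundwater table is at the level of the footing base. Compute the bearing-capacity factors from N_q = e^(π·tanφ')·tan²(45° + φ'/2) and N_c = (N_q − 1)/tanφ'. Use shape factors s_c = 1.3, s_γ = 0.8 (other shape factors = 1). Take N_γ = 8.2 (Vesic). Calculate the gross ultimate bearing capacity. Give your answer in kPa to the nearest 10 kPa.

tan23° = 0.4245, so N_q = e^(π×0.4245)·tan²(56.5°) = 3.794 × 2.283 = 8.66.
N_c = (8.66 − 1)/tan23° = 18.05.
Overburden at base level: q = 17.8 × 1.5 = 26.7 kPa.
Below the base the soil is submerged, so the ½γBN_γ term uses γ' = 20 − 9.81 = 10.19 kN/m³.
Cohesion term c·N_c·s_c = 8 × 18.049 × 1.3 = 187.71 kPa; surcharge term q·N_q = 26.7 × 8.6612 = 231.25 kPa; self-weight term 0.5·γ·B·N_γ·s_γ = 0.5 × 10.19 × 3.75 × 8.2 × 0.8 = 125.34 kPa.
q_ult = 187.71 + 231.25 + 125.34 = 544.3 kPa.

q_ult ≈ 540 kPa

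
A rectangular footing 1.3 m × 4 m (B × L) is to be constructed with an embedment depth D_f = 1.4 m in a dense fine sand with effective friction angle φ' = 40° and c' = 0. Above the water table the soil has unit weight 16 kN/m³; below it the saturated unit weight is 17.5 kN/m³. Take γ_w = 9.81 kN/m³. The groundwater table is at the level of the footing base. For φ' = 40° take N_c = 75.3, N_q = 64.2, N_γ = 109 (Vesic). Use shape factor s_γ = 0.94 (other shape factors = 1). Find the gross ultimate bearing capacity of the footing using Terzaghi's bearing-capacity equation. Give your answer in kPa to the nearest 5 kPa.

q_ult ≈ 1950 kPa

Effective surcharge at the founding depth q = γ·D_f = 16 × 1.4 = 22.4 kPa.
The water table coincides with the base, so in the self-weight term γ → γ' = 7.69 kN/m³.
q_ult = q·N_q + 0.5·γ·B·N_γ·s_γ
     = 22.4 × 64.2 + 0.5 × 7.69 × 1.3 × 109 × 0.94
     = 1438.1 + 512.15 = 1950.2 kPa.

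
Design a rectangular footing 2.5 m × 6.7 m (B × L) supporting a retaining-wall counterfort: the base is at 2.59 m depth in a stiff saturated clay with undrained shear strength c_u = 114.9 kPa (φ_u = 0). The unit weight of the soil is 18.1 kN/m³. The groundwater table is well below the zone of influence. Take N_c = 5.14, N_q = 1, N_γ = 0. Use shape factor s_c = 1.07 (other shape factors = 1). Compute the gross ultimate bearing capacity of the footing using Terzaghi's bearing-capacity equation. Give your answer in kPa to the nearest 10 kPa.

Effective surcharge at the founding depth q = γ·D_f = 18.1 × 2.59 = 46.879 kPa.
q_ult = c·N_c·s_c + q·N_q
     = 114.9 × 5.14 × 1.07 + 46.879 × 1
     = 631.93 + 46.879 = 678.81 kPa.

q_ult ≈ 680 kPa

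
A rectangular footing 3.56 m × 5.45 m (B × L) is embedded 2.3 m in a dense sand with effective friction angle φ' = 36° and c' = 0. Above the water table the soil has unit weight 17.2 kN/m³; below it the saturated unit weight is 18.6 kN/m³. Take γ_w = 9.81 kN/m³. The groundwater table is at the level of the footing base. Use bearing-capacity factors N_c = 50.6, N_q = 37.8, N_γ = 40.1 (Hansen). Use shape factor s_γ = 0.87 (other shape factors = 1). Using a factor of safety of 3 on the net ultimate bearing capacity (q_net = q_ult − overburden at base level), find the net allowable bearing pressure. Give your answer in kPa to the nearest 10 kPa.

q_all(net) ≈ 670 kPa

Effective surcharge at the founding depth q = γ·D_f = 17.2 × 2.3 = 39.56 kPa.
The water table coincides with the base, so in the self-weight term γ → γ' = 8.79 kN/m³.
q_ult = q·N_q + 0.5·γ·B·N_γ·s_γ
     = 39.56 × 37.8 + 0.5 × 8.79 × 3.56 × 40.1 × 0.87
     = 1495.4 + 545.85 = 2041.2 kPa.
q_net = 2041.2 − 39.56 = 2001.7 kPa.
q_all(net) = 2001.7 / 3 = 667.22 kPa.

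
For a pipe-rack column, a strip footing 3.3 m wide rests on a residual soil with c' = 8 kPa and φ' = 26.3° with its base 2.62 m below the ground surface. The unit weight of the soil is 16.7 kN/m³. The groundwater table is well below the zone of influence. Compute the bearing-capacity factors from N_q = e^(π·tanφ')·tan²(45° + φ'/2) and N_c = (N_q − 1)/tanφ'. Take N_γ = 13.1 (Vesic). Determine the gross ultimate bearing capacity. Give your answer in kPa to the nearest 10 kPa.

tan26.3° = 0.4942, so N_q = e^(π×0.4942)·tan²(58.15°) = 4.724 × 2.591 = 12.24.
N_c = (12.24 − 1)/tan26.3° = 22.74.
q = γ·D_f = 16.7 × 2.62 = 43.754 kPa.
c·N_c = 8 × 22.744 = 181.95 kPa
q·N_q = 43.754 × 12.241 = 535.58 kPa
0.5·γ·B·N_γ = 0.5 × 16.7 × 3.3 × 13.1 = 360.97 kPa
q_ult = 181.95 + 535.58 + 360.97 = 1078.5 kPa.

q_ult ≈ 1080 kPa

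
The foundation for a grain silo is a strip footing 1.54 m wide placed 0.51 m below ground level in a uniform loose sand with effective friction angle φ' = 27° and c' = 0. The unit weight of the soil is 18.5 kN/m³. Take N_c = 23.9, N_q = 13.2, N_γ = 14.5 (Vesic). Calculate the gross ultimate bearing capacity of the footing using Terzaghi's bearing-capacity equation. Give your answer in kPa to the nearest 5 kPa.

q = γ·D_f = 18.5 × 0.51 = 9.435 kPa.
q·N_q = 9.435 × 13.2 = 124.54 kPa
0.5·γ·B·N_γ = 0.5 × 18.5 × 1.54 × 14.5 = 206.55 kPa
q_ult = 124.54 + 206.55 = 331.09 kPa.

q_ult ≈ 330 kPa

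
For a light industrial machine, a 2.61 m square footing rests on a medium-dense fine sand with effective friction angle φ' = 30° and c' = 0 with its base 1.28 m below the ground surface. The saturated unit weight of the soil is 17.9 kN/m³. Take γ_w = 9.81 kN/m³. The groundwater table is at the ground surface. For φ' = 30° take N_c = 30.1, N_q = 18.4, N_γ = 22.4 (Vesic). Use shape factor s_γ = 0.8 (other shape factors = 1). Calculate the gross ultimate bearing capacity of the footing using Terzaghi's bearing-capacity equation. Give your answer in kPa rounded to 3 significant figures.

γ' = 17.9 − 9.81 = 8.09 kN/m³ (submerged throughout). q = 8.09 × 1.28 = 10.355 kPa; the same γ' applies in the ½γBN_γ term.
q·N_q = 10.355 × 18.4 = 190.54 kPa
0.5·γ·B·N_γ·s_γ = 0.5 × 8.09 × 2.61 × 22.4 × 0.8 = 189.19 kPa
q_ult = 190.54 + 189.19 = 379.73 kPa.

q_ult ≈ 380 kPa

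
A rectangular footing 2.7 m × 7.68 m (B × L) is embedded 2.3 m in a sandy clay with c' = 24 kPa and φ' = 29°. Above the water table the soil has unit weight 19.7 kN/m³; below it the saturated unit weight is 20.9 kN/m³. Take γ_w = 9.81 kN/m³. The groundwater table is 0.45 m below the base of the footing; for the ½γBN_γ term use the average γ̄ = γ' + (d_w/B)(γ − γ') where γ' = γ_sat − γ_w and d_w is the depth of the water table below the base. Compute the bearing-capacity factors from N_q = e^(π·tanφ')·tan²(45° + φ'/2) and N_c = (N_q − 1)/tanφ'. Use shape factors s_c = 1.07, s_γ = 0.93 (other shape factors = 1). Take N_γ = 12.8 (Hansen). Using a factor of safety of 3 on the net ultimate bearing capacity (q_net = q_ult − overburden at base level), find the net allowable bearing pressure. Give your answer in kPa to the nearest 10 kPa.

q_all(net) ≈ 540 kPa

N_q = e^(π·tan29°)·tan²(59.5°) = 16.44; N_c = (N_q − 1)/tanφ' = 27.86.
Effective surcharge at the founding depth q = γ·D_f = 19.7 × 2.3 = 45.31 kPa.
With d_w = 0.45 m < B, γ̄ = 11.09 + (0.45/2.7) × (19.7 − 11.09) = 12.525 kN/m³.
q_ult = c·N_c·s_c + q·N_q + 0.5·γ·B·N_γ·s_γ
     = 24 × 27.86 × 1.07 + 45.31 × 16.443 + 0.5 × 12.525 × 2.7 × 12.8 × 0.93
     = 715.46 + 745.05 + 201.28 = 1661.8 kPa.
q_net = 1661.8 − 45.31 = 1616.5 kPa.
q_all(net) = 1616.5 / 3 = 538.82 kPa.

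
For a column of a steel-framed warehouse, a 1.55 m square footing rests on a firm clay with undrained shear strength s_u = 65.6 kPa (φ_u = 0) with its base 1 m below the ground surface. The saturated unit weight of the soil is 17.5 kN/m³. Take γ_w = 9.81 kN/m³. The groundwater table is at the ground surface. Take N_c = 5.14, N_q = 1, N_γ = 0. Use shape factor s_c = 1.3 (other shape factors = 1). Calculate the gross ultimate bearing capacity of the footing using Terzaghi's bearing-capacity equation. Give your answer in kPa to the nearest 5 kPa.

γ' = 17.5 − 9.81 = 7.69 kN/m³ (submerged throughout). q = 7.69 × 1 = 7.69 kPa.
c·N_c·s_c = 65.6 × 5.14 × 1.3 = 438.34 kPa
q·N_q = 7.69 × 1 = 7.69 kPa
q_ult = 438.34 + 7.69 = 446.03 kPa.

q_ult ≈ 445 kPa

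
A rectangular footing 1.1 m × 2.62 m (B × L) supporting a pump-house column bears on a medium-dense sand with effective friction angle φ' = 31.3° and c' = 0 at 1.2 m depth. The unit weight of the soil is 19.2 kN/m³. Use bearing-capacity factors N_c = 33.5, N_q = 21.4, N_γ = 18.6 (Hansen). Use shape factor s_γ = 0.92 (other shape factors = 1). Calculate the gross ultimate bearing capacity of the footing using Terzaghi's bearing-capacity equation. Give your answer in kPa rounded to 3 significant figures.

q_ult ≈ 674 kPa

Overburden at base level: q = 19.2 × 1.2 = 23.04 kPa.
Surcharge term q·N_q = 23.04 × 21.4 = 493.06 kPa; self-weight term 0.5·γ·B·N_γ·s_γ = 0.5 × 19.2 × 1.1 × 18.6 × 0.92 = 180.7 kPa.
q_ult = 493.06 + 180.7 = 673.76 kPa.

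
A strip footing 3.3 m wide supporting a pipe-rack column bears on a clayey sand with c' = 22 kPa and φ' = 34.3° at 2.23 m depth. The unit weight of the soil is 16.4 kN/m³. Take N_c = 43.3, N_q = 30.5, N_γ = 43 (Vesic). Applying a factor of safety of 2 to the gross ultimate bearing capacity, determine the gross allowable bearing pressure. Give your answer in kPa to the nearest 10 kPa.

q_all ≈ 1620 kPa

Effective surcharge at the founding depth q = γ·D_f = 16.4 × 2.23 = 36.572 kPa.
q_ult = c·N_c + q·N_q + 0.5·γ·B·N_γ
     = 22 × 43.3 + 36.572 × 30.5 + 0.5 × 16.4 × 3.3 × 43
     = 952.6 + 1115.4 + 1163.6 = 3231.6 kPa.
q_all = q_ult / FS = 3231.6 / 2 = 1615.8 kPa.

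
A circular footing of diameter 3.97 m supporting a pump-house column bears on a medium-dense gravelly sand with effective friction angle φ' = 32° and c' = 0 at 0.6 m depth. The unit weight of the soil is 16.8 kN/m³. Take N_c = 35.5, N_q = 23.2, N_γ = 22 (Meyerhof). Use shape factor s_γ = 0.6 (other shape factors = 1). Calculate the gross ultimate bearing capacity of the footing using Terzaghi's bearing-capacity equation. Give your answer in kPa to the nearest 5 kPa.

q = γ·D_f = 16.8 × 0.6 = 10.08 kPa.
q·N_q = 10.08 × 23.2 = 233.86 kPa
0.5·γ·B·N_γ·s_γ = 0.5 × 16.8 × 3.97 × 22 × 0.6 = 440.19 kPa
q_ult = 233.86 + 440.19 = 674.05 kPa.

q_ult ≈ 675 kPa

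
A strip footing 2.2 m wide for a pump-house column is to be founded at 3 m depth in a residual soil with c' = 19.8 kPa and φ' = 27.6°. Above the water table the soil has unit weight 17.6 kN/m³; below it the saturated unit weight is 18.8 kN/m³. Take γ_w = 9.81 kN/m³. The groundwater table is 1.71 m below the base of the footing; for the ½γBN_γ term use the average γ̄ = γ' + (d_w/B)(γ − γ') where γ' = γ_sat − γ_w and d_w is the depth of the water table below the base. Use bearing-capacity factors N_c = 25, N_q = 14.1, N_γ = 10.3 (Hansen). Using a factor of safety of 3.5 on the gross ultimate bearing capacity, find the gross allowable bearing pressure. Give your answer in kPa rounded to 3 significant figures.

q_all ≈ 405 kPa

Overburden at base level: q = 17.6 × 3 = 52.8 kPa.
The water table is 1.71 m below the base (< B = 2.2 m), so the ½γBN_γ term uses γ̄ = γ' + (d_w/B)(γ − γ') = 8.99 + (1.71/2.2)(17.6 − 8.99) = 15.682 kN/m³.
Cohesion term c·N_c = 19.8 × 25 = 495 kPa; surcharge term q·N_q = 52.8 × 14.1 = 744.48 kPa; self-weight term 0.5·γ·B·N_γ = 0.5 × 15.682 × 2.2 × 10.3 = 177.68 kPa.
q_ult = 495 + 744.48 + 177.68 = 1417.2 kPa.
q_all = 1417.2 / 3.5 = 404.9 kPa.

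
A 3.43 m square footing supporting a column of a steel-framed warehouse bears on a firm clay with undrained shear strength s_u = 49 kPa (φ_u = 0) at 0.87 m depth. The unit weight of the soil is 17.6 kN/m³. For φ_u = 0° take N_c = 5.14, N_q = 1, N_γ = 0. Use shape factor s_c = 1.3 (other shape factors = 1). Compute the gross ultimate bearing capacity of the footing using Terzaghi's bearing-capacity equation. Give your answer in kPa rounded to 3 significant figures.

q = γ·D_f = 17.6 × 0.87 = 15.312 kPa.
c·N_c·s_c = 49 × 5.14 × 1.3 = 327.42 kPa
q·N_q = 15.312 × 1 = 15.312 kPa
q_ult = 327.42 + 15.312 = 342.73 kPa.

q_ult ≈ 343 kPa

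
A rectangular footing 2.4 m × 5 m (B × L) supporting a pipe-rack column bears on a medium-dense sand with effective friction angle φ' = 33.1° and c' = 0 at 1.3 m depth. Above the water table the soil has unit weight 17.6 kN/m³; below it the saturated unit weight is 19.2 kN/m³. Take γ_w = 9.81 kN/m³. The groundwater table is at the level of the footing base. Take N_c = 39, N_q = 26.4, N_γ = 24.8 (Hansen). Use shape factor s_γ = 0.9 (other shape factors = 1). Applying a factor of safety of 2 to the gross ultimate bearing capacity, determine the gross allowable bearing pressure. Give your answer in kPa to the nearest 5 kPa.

Effective surcharge at the founding depth q = γ·D_f = 17.6 × 1.3 = 22.88 kPa.
The water table coincides with the base, so in the self-weight term γ → γ' = 9.39 kN/m³.
q_ult = q·N_q + 0.5·γ·B·N_γ·s_γ
     = 22.88 × 26.4 + 0.5 × 9.39 × 2.4 × 24.8 × 0.9
     = 604.03 + 251.5 = 855.53 kPa.
q_all = q_ult / FS = 855.53 / 2 = 427.77 kPa.

q_all ≈ 430 kPa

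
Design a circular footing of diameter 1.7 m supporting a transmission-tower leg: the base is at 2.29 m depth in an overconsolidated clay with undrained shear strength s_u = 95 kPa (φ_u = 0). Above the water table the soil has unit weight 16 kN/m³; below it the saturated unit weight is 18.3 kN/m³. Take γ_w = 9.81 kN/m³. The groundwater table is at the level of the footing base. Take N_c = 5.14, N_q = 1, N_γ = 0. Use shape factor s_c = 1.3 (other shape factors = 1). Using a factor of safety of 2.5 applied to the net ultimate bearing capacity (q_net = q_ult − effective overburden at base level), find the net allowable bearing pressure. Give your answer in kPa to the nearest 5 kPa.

Effective surcharge at the founding depth q = γ·D_f = 16 × 2.29 = 36.64 kPa.
q_ult = c·N_c·s_c + q·N_q
     = 95 × 5.14 × 1.3 + 36.64 × 1
     = 634.79 + 36.64 = 671.43 kPa.
Net ultimate: q_net = 671.43 − 36.64 = 634.79 kPa.
q_all(net) = 634.79 / 2.5 = 253.92 kPa.

q_all(net) ≈ 255 kPa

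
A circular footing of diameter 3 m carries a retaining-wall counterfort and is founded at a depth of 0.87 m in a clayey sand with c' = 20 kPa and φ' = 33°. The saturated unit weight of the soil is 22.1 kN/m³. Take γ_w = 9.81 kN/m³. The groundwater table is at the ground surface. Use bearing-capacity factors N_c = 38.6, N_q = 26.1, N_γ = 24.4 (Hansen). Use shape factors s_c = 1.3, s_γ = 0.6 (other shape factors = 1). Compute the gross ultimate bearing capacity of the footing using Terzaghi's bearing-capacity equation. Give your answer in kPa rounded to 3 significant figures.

Water table at ground surface, so effective unit weight γ' = 22.1 − 9.81 = 12.29 kN/m³ is used throughout; overburden q = 12.29 × 0.87 = 10.692 kPa; the same γ' applies in the ½γBN_γ term.
Cohesion term c·N_c·s_c = 20 × 38.6 × 1.3 = 1003.6 kPa; surcharge term q·N_q = 10.692 × 26.1 = 279.07 kPa; self-weight term 0.5·γ·B·N_γ·s_γ = 0.5 × 12.29 × 3 × 24.4 × 0.6 = 269.89 kPa.
q_ult = 1003.6 + 279.07 + 269.89 = 1552.6 kPa.

q_ult ≈ 1550 kPa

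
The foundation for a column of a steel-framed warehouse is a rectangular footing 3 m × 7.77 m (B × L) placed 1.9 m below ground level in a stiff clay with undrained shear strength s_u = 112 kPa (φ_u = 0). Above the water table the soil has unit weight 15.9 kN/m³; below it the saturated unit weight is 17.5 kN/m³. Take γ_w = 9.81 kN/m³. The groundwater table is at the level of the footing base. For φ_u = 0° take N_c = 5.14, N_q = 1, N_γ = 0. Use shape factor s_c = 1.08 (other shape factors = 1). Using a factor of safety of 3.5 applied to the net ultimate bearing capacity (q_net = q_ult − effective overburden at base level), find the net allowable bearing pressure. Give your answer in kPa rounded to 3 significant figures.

q_all(net) ≈ 178 kPa

Overburden at base level: q = 15.9 × 1.9 = 30.21 kPa.
Cohesion term c·N_c·s_c = 112 × 5.14 × 1.08 = 621.73 kPa; surcharge term q·N_q = 30.21 × 1 = 30.21 kPa.
q_ult = 621.73 + 30.21 = 651.94 kPa.
Net ultimate: q_net = 651.94 − 30.21 = 621.73 kPa.
q_all(net) = 621.73 / 3.5 = 177.64 kPa.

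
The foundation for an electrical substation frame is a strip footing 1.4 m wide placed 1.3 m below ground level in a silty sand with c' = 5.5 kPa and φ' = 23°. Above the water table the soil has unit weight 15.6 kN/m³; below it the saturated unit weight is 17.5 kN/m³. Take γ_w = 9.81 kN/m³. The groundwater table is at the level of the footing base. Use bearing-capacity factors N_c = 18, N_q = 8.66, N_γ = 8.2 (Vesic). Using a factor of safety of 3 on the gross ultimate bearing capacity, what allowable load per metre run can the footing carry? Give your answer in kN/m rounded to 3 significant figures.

Effective surcharge at the founding depth q = γ·D_f = 15.6 × 1.3 = 20.28 kPa.
The water table coincides with the base, so in the self-weight term γ → γ' = 7.69 kN/m³.
q_ult = c·N_c + q·N_q + 0.5·γ·B·N_γ
     = 5.5 × 18 + 20.28 × 8.66 + 0.5 × 7.69 × 1.4 × 8.2
     = 99 + 175.62 + 44.141 = 318.77 kPa.
Gross allowable pressure q_all = 318.77 / 3 = 106.26 kPa.
Allowable wall load = q_all × B = 106.26 × 1.4 = 148.76 kN per metre run.

≈ 149 kN/m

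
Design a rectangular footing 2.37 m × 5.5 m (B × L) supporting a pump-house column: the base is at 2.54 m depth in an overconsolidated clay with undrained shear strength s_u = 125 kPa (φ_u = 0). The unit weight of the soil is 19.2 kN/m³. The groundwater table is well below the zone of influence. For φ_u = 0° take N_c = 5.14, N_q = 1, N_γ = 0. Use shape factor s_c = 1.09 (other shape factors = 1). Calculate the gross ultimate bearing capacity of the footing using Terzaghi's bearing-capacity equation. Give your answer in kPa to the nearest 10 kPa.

q_ult ≈ 750 kPa

q = γ·D_f = 19.2 × 2.54 = 48.768 kPa.
c·N_c·s_c = 125 × 5.14 × 1.09 = 700.33 kPa
q·N_q = 48.768 × 1 = 48.768 kPa
q_ult = 700.33 + 48.768 = 749.09 kPa.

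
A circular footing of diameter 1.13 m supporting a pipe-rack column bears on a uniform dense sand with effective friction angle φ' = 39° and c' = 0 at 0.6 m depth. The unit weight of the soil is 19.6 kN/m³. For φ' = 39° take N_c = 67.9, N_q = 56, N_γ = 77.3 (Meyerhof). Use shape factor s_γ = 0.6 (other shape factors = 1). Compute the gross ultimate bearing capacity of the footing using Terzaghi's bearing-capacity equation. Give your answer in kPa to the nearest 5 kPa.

Overburden at base level: q = 19.6 × 0.6 = 11.76 kPa.
Surcharge term q·N_q = 11.76 × 56 = 658.56 kPa; self-weight term 0.5·γ·B·N_γ·s_γ = 0.5 × 19.6 × 1.13 × 77.3 × 0.6 = 513.61 kPa.
q_ult = 658.56 + 513.61 = 1172.2 kPa.

q_ult ≈ 1170 kPa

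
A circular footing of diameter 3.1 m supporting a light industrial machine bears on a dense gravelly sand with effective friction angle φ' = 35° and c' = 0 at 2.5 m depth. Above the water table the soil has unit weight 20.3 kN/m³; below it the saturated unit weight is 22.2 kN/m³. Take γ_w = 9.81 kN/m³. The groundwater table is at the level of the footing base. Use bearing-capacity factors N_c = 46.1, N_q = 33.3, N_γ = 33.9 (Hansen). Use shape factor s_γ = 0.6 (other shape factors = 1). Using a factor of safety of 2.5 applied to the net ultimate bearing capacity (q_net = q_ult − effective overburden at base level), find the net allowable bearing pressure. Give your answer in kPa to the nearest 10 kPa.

q_all(net) ≈ 810 kPa

q = γ·D_f = 20.3 × 2.5 = 50.75 kPa.
For the ½γBN_γ term take γ' = 22.2 − 9.81 = 12.39 kN/m³ (soil below base is submerged).
q·N_q = 50.75 × 33.3 = 1690 kPa
0.5·γ·B·N_γ·s_γ = 0.5 × 12.39 × 3.1 × 33.9 × 0.6 = 390.62 kPa
q_ult = 1690 + 390.62 = 2080.6 kPa.
Net ultimate: q_net = 2080.6 − 50.75 = 2029.8 kPa.
q_all(net) = 2029.8 / 2.5 = 811.94 kPa.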